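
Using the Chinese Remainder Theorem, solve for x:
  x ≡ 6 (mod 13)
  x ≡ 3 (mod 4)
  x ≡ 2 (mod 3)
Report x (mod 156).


Moduli 13, 4, 3 are pairwise coprime; by CRT there is a unique solution modulo M = 13 · 4 · 3 = 156.
Solve pairwise, accumulating the modulus:
  Start with x ≡ 6 (mod 13).
  Combine with x ≡ 3 (mod 4): since gcd(13, 4) = 1, we get a unique residue mod 52.
    Write x = 6 + 13·t and substitute into x ≡ 3 (mod 4): 13·t ≡ 3 − 6 = -3 (mod 4).
    Reduce coefficients mod 4: 1·t ≡ 1 (mod 4).
    So t ≡ 1 (mod 4).
    Then x = 6 + 13·1 = 19, valid modulo lcm(13, 4) = 52: x ≡ 19 (mod 52).
  Combine with x ≡ 2 (mod 3): since gcd(52, 3) = 1, we get a unique residue mod 156.
    Write x = 19 + 52·t and substitute into x ≡ 2 (mod 3): 52·t ≡ 2 − 19 = -17 (mod 3).
    Reduce coefficients mod 3: 1·t ≡ 1 (mod 3).
    So t ≡ 1 (mod 3).
    Then x = 19 + 52·1 = 71, valid modulo lcm(52, 3) = 156: x ≡ 71 (mod 156).
Verify: 71 mod 13 = 6 ✓, 71 mod 4 = 3 ✓, 71 mod 3 = 2 ✓.

x ≡ 71 (mod 156).


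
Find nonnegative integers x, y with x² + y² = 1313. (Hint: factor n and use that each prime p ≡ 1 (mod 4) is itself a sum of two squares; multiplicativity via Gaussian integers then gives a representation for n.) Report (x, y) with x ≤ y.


Step 1: Factor n = 1313 = 13 · 101.
Step 2: Check the mod-4 condition on each prime factor: 13 ≡ 1 (mod 4), exponent 1; 101 ≡ 1 (mod 4), exponent 1.
All primes ≡ 3 (mod 4) appear to even exponent (or don't appear), so by the two-squares theorem n IS expressible as a sum of two squares.
Step 3: Build a representation. Here n = 13 · 101 is a product of primes ≡ 1 (mod 4). Each prime p ≡ 1 (mod 4) is itself a sum of two squares; find a² by testing p − a² for a perfect square:
  13: 13 − 1² = 12, 13 − 2² = 9 = 3² ⇒ 13 = 2² + 3².
  101: 101 − 1² = 100 = 10² ⇒ 101 = 1² + 10².
  Combine using the Brahmagupta–Fibonacci identity (a² + b²)(c² + d²) = (ac − bd)² + (ad + bc)² = (ac + bd)² + (ad − bc)²:
  13 · 101 = 1313: from (2² + 3²)(1² + 10²), take (2·1 − 3·10, 2·10 + 3·1) = (2 − 30, 20 + 3) = (-28, 23); dropping signs (only squares matter) gives (28, 23); check 28² + 23² = 784 + 529 = 1313 ✓.
Step 4: Order so x ≤ y and verify: 23² + 28² = 529 + 784 = 1313 = n. ✓

n = 1313 = 23² + 28² (one valid representation with x ≤ y).


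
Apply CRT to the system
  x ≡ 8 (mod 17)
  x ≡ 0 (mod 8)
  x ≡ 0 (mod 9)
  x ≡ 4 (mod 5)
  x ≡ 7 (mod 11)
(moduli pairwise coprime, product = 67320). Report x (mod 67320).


Product of moduli M = 17 · 8 · 9 · 5 · 11 = 67320.
Merge one congruence at a time:
  Start: x ≡ 8 (mod 17).
  Combine with x ≡ 0 (mod 8); new modulus lcm = 136.
    Write x = 8 + 17·t and substitute into x ≡ 0 (mod 8): 17·t ≡ 0 − 8 = -8 (mod 8).
    Reduce coefficients mod 8: 1·t ≡ 0 (mod 8).
    So t ≡ 0 (mod 8).
    Then x = 8 + 17·0 = 8, valid modulo lcm(17, 8) = 136: x ≡ 8 (mod 136).
  Combine with x ≡ 0 (mod 9); new modulus lcm = 1224.
    Write x = 8 + 136·t and substitute into x ≡ 0 (mod 9): 136·t ≡ 0 − 8 = -8 (mod 9).
    Reduce coefficients mod 9: 1·t ≡ 1 (mod 9).
    So t ≡ 1 (mod 9).
    Then x = 8 + 136·1 = 144, valid modulo lcm(136, 9) = 1224: x ≡ 144 (mod 1224).
  Combine with x ≡ 4 (mod 5); new modulus lcm = 6120.
    Write x = 144 + 1224·t and substitute into x ≡ 4 (mod 5): 1224·t ≡ 4 − 144 = -140 (mod 5).
    Reduce coefficients mod 5: 4·t ≡ 0 (mod 5).
    The inverse of 4 mod 5 is 4 (since 4·4 = 16 = 3·5 + 1), so t ≡ 4·0 = 0 ≡ 0 (mod 5).
    Then x = 144 + 1224·0 = 144, valid modulo lcm(1224, 5) = 6120: x ≡ 144 (mod 6120).
  Combine with x ≡ 7 (mod 11); new modulus lcm = 67320.
    Write x = 144 + 6120·t and substitute into x ≡ 7 (mod 11): 6120·t ≡ 7 − 144 = -137 (mod 11).
    Reduce coefficients mod 11: 4·t ≡ 6 (mod 11).
    The inverse of 4 mod 11 is 3 (since 4·3 = 12 = 1·11 + 1), so t ≡ 3·6 = 18 ≡ 7 (mod 11).
    Then x = 144 + 6120·7 = 42984, valid modulo lcm(6120, 11) = 67320: x ≡ 42984 (mod 67320).
Verify against each original: 42984 mod 17 = 8, 42984 mod 8 = 0, 42984 mod 9 = 0, 42984 mod 5 = 4, 42984 mod 11 = 7.

x ≡ 42984 (mod 67320).


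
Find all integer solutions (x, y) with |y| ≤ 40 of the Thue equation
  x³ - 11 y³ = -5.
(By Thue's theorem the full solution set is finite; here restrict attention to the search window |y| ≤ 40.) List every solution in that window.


The equation is x³ - 11y³ = -5. For fixed y, x³ = 11·y³ − 5, so a solution requires the RHS to be a perfect cube.
Strategy: iterate y from -40 to 40, compute RHS = 11·y³ − 5, and check whether it is a (positive or negative) perfect cube.
Check small values of y:
  y = 0: RHS = -5 is not a perfect cube.
  y = 1: RHS = 6 is not a perfect cube.
  y = -1: RHS = -16 is not a perfect cube.
  y = 2: RHS = 83 is not a perfect cube.
  y = -2: RHS = -93 is not a perfect cube.
  y = 3: RHS = 292 is not a perfect cube.
  y = -3: RHS = -302 is not a perfect cube.
Continuing the search up to |y| = 40 finds no solutions either.
No (x, y) in the scanned range satisfies the equation.

No integer solutions with |y| ≤ 40.


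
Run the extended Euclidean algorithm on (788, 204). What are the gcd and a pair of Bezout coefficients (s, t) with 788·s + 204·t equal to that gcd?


Euclidean algorithm on (788, 204) — divide until remainder is 0:
  788 = 3 · 204 + 176
  204 = 1 · 176 + 28
  176 = 6 · 28 + 8
  28 = 3 · 8 + 4
  8 = 2 · 4 + 0
gcd(788, 204) = 4.
Track Bezout coefficients alongside the remainders: start with r₀ = 788 = a·1 + b·0 (s = 1, t = 0) and r₁ = 204 = a·0 + b·1 (s = 0, t = 1); each new remainder r_{k+1} = r_{k-1} − q_k·r_k inherits s_{k+1} = s_{k-1} − q_k·s_k, t_{k+1} = t_{k-1} − q_k·t_k, so r_k = a·s_k + b·t_k at every step:
  q = 3: r = 176, s = 1 − 3·0 = 1, t = 0 − 3·1 = -3  (check: 788·1 + 204·(-3) = 176)
  q = 1: r = 28, s = 0 − 1·1 = -1, t = 1 − 1·(-3) = 4  (check: 788·(-1) + 204·4 = 28)
  q = 6: r = 8, s = 1 − 6·(-1) = 7, t = -3 − 6·4 = -27  (check: 788·7 + 204·(-27) = 8)
  q = 3: r = 4, s = -1 − 3·7 = -22, t = 4 − 3·(-27) = 85  (check: 788·(-22) + 204·85 = 4)
The row with r = 4 (the gcd) gives the Bezout coefficients s = -22, t = 85.
Result: 788 · (-22) + 204 · (85) = 4.

gcd(788, 204) = 4; s = -22, t = 85 (check: 788·(-22) + 204·85 = 4).


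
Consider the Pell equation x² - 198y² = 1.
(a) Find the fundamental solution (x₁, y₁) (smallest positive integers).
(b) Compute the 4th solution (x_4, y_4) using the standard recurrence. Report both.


Step 1: Find the fundamental solution (x₁, y₁) of x² - 198y² = 1.
  Expand √198 as a continued fraction. a₀ = ⌊√198⌋ = 14; iterate m_{k+1} = d_k·a_k − m_k, d_{k+1} = (198 − m_{k+1}²)/d_k, a_{k+1} = ⌊(a₀ + m_{k+1})/d_{k+1}⌋ (starting m₀ = 0, d₀ = 1), with convergents p_k = a_k·p_{k-1} + p_{k-2}, q_k = a_k·q_{k-1} + q_{k-2} (p₋₁ = 1, q₋₁ = 0):
  k = 0: a₀ = 14; p₀/q₀ = 14/1; p₀² − 198·q₀² = 196 − 198 = -2.
  k = 1: m = 14, d = 2, a = ⌊(14 + 14)/2⌋ = 14; p/q = (14·14 + 1)/(14·1 + 0) = 197/14; p² − 198·q² = 38809 − 38808 = 1.
  The first convergent with p² − 198·q² = 1 gives the fundamental solution (x₁, y₁) = (197, 14).
Step 2: Apply the recurrence (x_{n+1}, y_{n+1}) = (x₁x_n + 198y₁y_n, x₁y_n + y₁x_n) repeatedly.
  From (x_1, y_1) = (197, 14): x_2 = 197·197 + 198·14·14 = 77617; y_2 = 197·14 + 14·197 = 5516.
  From (x_2, y_2) = (77617, 5516): x_3 = 197·77617 + 198·14·5516 = 30580901; y_3 = 197·5516 + 14·77617 = 2173290.
  From (x_3, y_3) = (30580901, 2173290): x_4 = 197·30580901 + 198·14·2173290 = 12048797377; y_4 = 197·2173290 + 14·30580901 = 856270744.
Step 3: Verify x_4² - 198·y_4² = 145173518232002080129 - 145173518232002080128 = 1 (should be 1). ✓

(x_1, y_1) = (197, 14); (x_4, y_4) = (12048797377, 856270744).


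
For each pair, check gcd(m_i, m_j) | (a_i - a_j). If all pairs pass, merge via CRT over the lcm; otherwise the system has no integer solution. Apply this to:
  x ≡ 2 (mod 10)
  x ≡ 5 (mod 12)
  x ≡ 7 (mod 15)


Moduli 10, 12, 15 are not pairwise coprime, so CRT works modulo lcm(m_i) when all pairwise compatibility conditions hold.
Pairwise compatibility: gcd(m_i, m_j) must divide a_i - a_j for every pair.
Merge one congruence at a time:
  Start: x ≡ 2 (mod 10).
  Combine with x ≡ 5 (mod 12): gcd(10, 12) = 2, and 5 - 2 = 3 is NOT divisible by 2.
    ⇒ system is inconsistent (no integer solution).

No solution (the system is inconsistent).


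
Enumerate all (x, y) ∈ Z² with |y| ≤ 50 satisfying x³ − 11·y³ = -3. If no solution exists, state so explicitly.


The equation is x³ - 11y³ = -3. For fixed y, x³ = 11·y³ − 3, so a solution requires the RHS to be a perfect cube.
Strategy: iterate y from -50 to 50, compute RHS = 11·y³ − 3, and check whether it is a (positive or negative) perfect cube.
Check small values of y:
  y = 0: RHS = -3 is not a perfect cube.
  y = 1: RHS = 8 = (2)³ ⇒ x = 2 works.
  y = -1: RHS = -14 is not a perfect cube.
  y = 2: RHS = 85 is not a perfect cube.
  y = -2: RHS = -91 is not a perfect cube.
  y = 3: RHS = 294 is not a perfect cube.
  y = -3: RHS = -300 is not a perfect cube.
Continuing the search up to |y| = 50 finds no further solutions beyond those listed.
Collected solutions: (2, 1).

Solutions (with |y| ≤ 50): (2, 1).


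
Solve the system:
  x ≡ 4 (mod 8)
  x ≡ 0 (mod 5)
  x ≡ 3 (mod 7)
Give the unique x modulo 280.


Moduli 8, 5, 7 are pairwise coprime; by CRT there is a unique solution modulo M = 8 · 5 · 7 = 280.
Solve pairwise, accumulating the modulus:
  Start with x ≡ 4 (mod 8).
  Combine with x ≡ 0 (mod 5): since gcd(8, 5) = 1, we get a unique residue mod 40.
    Write x = 4 + 8·t and substitute into x ≡ 0 (mod 5): 8·t ≡ 0 − 4 = -4 (mod 5).
    Reduce coefficients mod 5: 3·t ≡ 1 (mod 5).
    The inverse of 3 mod 5 is 2 (since 3·2 = 6 = 1·5 + 1), so t ≡ 2·1 = 2 ≡ 2 (mod 5).
    Then x = 4 + 8·2 = 20, valid modulo lcm(8, 5) = 40: x ≡ 20 (mod 40).
  Combine with x ≡ 3 (mod 7): since gcd(40, 7) = 1, we get a unique residue mod 280.
    Write x = 20 + 40·t and substitute into x ≡ 3 (mod 7): 40·t ≡ 3 − 20 = -17 (mod 7).
    Reduce coefficients mod 7: 5·t ≡ 4 (mod 7).
    The inverse of 5 mod 7 is 3 (since 5·3 = 15 = 2·7 + 1), so t ≡ 3·4 = 12 ≡ 5 (mod 7).
    Then x = 20 + 40·5 = 220, valid modulo lcm(40, 7) = 280: x ≡ 220 (mod 280).
Verify: 220 mod 8 = 4 ✓, 220 mod 5 = 0 ✓, 220 mod 7 = 3 ✓.

x ≡ 220 (mod 280).


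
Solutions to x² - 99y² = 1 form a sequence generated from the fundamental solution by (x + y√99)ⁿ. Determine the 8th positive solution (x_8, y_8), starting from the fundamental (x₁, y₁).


Step 1: Find the fundamental solution (x₁, y₁) of x² - 99y² = 1.
  Expand √99 as a continued fraction. a₀ = ⌊√99⌋ = 9; iterate m_{k+1} = d_k·a_k − m_k, d_{k+1} = (99 − m_{k+1}²)/d_k, a_{k+1} = ⌊(a₀ + m_{k+1})/d_{k+1}⌋ (starting m₀ = 0, d₀ = 1), with convergents p_k = a_k·p_{k-1} + p_{k-2}, q_k = a_k·q_{k-1} + q_{k-2} (p₋₁ = 1, q₋₁ = 0):
  k = 0: a₀ = 9; p₀/q₀ = 9/1; p₀² − 99·q₀² = 81 − 99 = -18.
  k = 1: m = 9, d = 18, a = ⌊(9 + 9)/18⌋ = 1; p/q = (1·9 + 1)/(1·1 + 0) = 10/1; p² − 99·q² = 100 − 99 = 1.
  The first convergent with p² − 99·q² = 1 gives the fundamental solution (x₁, y₁) = (10, 1).
Step 2: Apply the recurrence (x_{n+1}, y_{n+1}) = (x₁x_n + 99y₁y_n, x₁y_n + y₁x_n) repeatedly.
  From (x_1, y_1) = (10, 1): x_2 = 10·10 + 99·1·1 = 199; y_2 = 10·1 + 1·10 = 20.
  From (x_2, y_2) = (199, 20): x_3 = 10·199 + 99·1·20 = 3970; y_3 = 10·20 + 1·199 = 399.
  From (x_3, y_3) = (3970, 399): x_4 = 10·3970 + 99·1·399 = 79201; y_4 = 10·399 + 1·3970 = 7960.
  From (x_4, y_4) = (79201, 7960): x_5 = 10·79201 + 99·1·7960 = 1580050; y_5 = 10·7960 + 1·79201 = 158801.
  From (x_5, y_5) = (1580050, 158801): x_6 = 10·1580050 + 99·1·158801 = 31521799; y_6 = 10·158801 + 1·1580050 = 3168060.
  From (x_6, y_6) = (31521799, 3168060): x_7 = 10·31521799 + 99·1·3168060 = 628855930; y_7 = 10·3168060 + 1·31521799 = 63202399.
  From (x_7, y_7) = (628855930, 63202399): x_8 = 10·628855930 + 99·1·63202399 = 12545596801; y_8 = 10·63202399 + 1·628855930 = 1260879920.
Step 3: Verify x_8² - 99·y_8² = 157391999093261433601 - 157391999093261433600 = 1 (should be 1). ✓

(x_1, y_1) = (10, 1); (x_8, y_8) = (12545596801, 1260879920).


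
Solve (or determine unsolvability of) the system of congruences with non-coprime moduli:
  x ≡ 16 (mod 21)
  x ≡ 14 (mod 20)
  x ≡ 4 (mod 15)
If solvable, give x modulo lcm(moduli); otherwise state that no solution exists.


Moduli 21, 20, 15 are not pairwise coprime, so CRT works modulo lcm(m_i) when all pairwise compatibility conditions hold.
Pairwise compatibility: gcd(m_i, m_j) must divide a_i - a_j for every pair.
Merge one congruence at a time:
  Start: x ≡ 16 (mod 21).
  Combine with x ≡ 14 (mod 20): gcd(21, 20) = 1; 14 - 16 = -2, which IS divisible by 1, so compatible.
    Write x = 16 + 21·t and substitute into x ≡ 14 (mod 20): 21·t ≡ 14 − 16 = -2 (mod 20).
    Reduce coefficients mod 20: 1·t ≡ 18 (mod 20).
    So t ≡ 18 (mod 20).
    Then x = 16 + 21·18 = 394, valid modulo lcm(21, 20) = 420: x ≡ 394 (mod 420).
  Combine with x ≡ 4 (mod 15): gcd(420, 15) = 15; 4 - 394 = -390, which IS divisible by 15, so compatible.
    Write x = 394 + 420·t and substitute into x ≡ 4 (mod 15): 420·t ≡ 4 − 394 = -390 (mod 15).
    Divide the congruence (and modulus) by g = 15: 28·t ≡ -26 (mod 1).
    Modulo 1 every t works; take t = 0.
    Then x = 394 + 420·0 = 394, valid modulo lcm(420, 15) = 420: x ≡ 394 (mod 420).
Verify: 394 mod 21 = 16, 394 mod 20 = 14, 394 mod 15 = 4.

x ≡ 394 (mod 420).


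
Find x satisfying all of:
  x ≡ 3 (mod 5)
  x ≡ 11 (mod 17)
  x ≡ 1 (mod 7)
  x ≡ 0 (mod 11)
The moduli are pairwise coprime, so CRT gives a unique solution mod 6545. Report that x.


Product of moduli M = 5 · 17 · 7 · 11 = 6545.
Merge one congruence at a time:
  Start: x ≡ 3 (mod 5).
  Combine with x ≡ 11 (mod 17); new modulus lcm = 85.
    Write x = 3 + 5·t and substitute into x ≡ 11 (mod 17): 5·t ≡ 11 − 3 = 8 (mod 17).
    The inverse of 5 mod 17 is 7 (since 5·7 = 35 = 2·17 + 1), so t ≡ 7·8 = 56 ≡ 5 (mod 17).
    Then x = 3 + 5·5 = 28, valid modulo lcm(5, 17) = 85: x ≡ 28 (mod 85).
  Combine with x ≡ 1 (mod 7); new modulus lcm = 595.
    Write x = 28 + 85·t and substitute into x ≡ 1 (mod 7): 85·t ≡ 1 − 28 = -27 (mod 7).
    Reduce coefficients mod 7: 1·t ≡ 1 (mod 7).
    So t ≡ 1 (mod 7).
    Then x = 28 + 85·1 = 113, valid modulo lcm(85, 7) = 595: x ≡ 113 (mod 595).
  Combine with x ≡ 0 (mod 11); new modulus lcm = 6545.
    Write x = 113 + 595·t and substitute into x ≡ 0 (mod 11): 595·t ≡ 0 − 113 = -113 (mod 11).
    Reduce coefficients mod 11: 1·t ≡ 8 (mod 11).
    So t ≡ 8 (mod 11).
    Then x = 113 + 595·8 = 4873, valid modulo lcm(595, 11) = 6545: x ≡ 4873 (mod 6545).
Verify against each original: 4873 mod 5 = 3, 4873 mod 17 = 11, 4873 mod 7 = 1, 4873 mod 11 = 0.

x ≡ 4873 (mod 6545).


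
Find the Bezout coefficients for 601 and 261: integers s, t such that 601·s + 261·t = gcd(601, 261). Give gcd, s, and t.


Euclidean algorithm on (601, 261) — divide until remainder is 0:
  601 = 2 · 261 + 79
  261 = 3 · 79 + 24
  79 = 3 · 24 + 7
  24 = 3 · 7 + 3
  7 = 2 · 3 + 1
  3 = 3 · 1 + 0
gcd(601, 261) = 1.
Track Bezout coefficients alongside the remainders: start with r₀ = 601 = a·1 + b·0 (s = 1, t = 0) and r₁ = 261 = a·0 + b·1 (s = 0, t = 1); each new remainder r_{k+1} = r_{k-1} − q_k·r_k inherits s_{k+1} = s_{k-1} − q_k·s_k, t_{k+1} = t_{k-1} − q_k·t_k, so r_k = a·s_k + b·t_k at every step:
  q = 2: r = 79, s = 1 − 2·0 = 1, t = 0 − 2·1 = -2  (check: 601·1 + 261·(-2) = 79)
  q = 3: r = 24, s = 0 − 3·1 = -3, t = 1 − 3·(-2) = 7  (check: 601·(-3) + 261·7 = 24)
  q = 3: r = 7, s = 1 − 3·(-3) = 10, t = -2 − 3·7 = -23  (check: 601·10 + 261·(-23) = 7)
  q = 3: r = 3, s = -3 − 3·10 = -33, t = 7 − 3·(-23) = 76  (check: 601·(-33) + 261·76 = 3)
  q = 2: r = 1, s = 10 − 2·(-33) = 76, t = -23 − 2·76 = -175  (check: 601·76 + 261·(-175) = 1)
The row with r = 1 (the gcd) gives the Bezout coefficients s = 76, t = -175.
Result: 601 · (76) + 261 · (-175) = 1.

gcd(601, 261) = 1; s = 76, t = -175 (check: 601·76 + 261·(-175) = 1).


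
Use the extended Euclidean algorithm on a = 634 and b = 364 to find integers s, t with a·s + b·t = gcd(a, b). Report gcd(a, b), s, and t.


Euclidean algorithm on (634, 364) — divide until remainder is 0:
  634 = 1 · 364 + 270
  364 = 1 · 270 + 94
  270 = 2 · 94 + 82
  94 = 1 · 82 + 12
  82 = 6 · 12 + 10
  12 = 1 · 10 + 2
  10 = 5 · 2 + 0
gcd(634, 364) = 2.
Track Bezout coefficients alongside the remainders: start with r₀ = 634 = a·1 + b·0 (s = 1, t = 0) and r₁ = 364 = a·0 + b·1 (s = 0, t = 1); each new remainder r_{k+1} = r_{k-1} − q_k·r_k inherits s_{k+1} = s_{k-1} − q_k·s_k, t_{k+1} = t_{k-1} − q_k·t_k, so r_k = a·s_k + b·t_k at every step:
  q = 1: r = 270, s = 1 − 1·0 = 1, t = 0 − 1·1 = -1  (check: 634·1 + 364·(-1) = 270)
  q = 1: r = 94, s = 0 − 1·1 = -1, t = 1 − 1·(-1) = 2  (check: 634·(-1) + 364·2 = 94)
  q = 2: r = 82, s = 1 − 2·(-1) = 3, t = -1 − 2·2 = -5  (check: 634·3 + 364·(-5) = 82)
  q = 1: r = 12, s = -1 − 1·3 = -4, t = 2 − 1·(-5) = 7  (check: 634·(-4) + 364·7 = 12)
  q = 6: r = 10, s = 3 − 6·(-4) = 27, t = -5 − 6·7 = -47  (check: 634·27 + 364·(-47) = 10)
  q = 1: r = 2, s = -4 − 1·27 = -31, t = 7 − 1·(-47) = 54  (check: 634·(-31) + 364·54 = 2)
The row with r = 2 (the gcd) gives the Bezout coefficients s = -31, t = 54.
Result: 634 · (-31) + 364 · (54) = 2.

gcd(634, 364) = 2; s = -31, t = 54 (check: 634·(-31) + 364·54 = 2).


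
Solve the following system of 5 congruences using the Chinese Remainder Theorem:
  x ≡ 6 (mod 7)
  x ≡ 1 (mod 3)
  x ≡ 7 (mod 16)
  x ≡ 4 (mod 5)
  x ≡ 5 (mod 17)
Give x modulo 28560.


Product of moduli M = 7 · 3 · 16 · 5 · 17 = 28560.
Merge one congruence at a time:
  Start: x ≡ 6 (mod 7).
  Combine with x ≡ 1 (mod 3); new modulus lcm = 21.
    Write x = 6 + 7·t and substitute into x ≡ 1 (mod 3): 7·t ≡ 1 − 6 = -5 (mod 3).
    Reduce coefficients mod 3: 1·t ≡ 1 (mod 3).
    So t ≡ 1 (mod 3).
    Then x = 6 + 7·1 = 13, valid modulo lcm(7, 3) = 21: x ≡ 13 (mod 21).
  Combine with x ≡ 7 (mod 16); new modulus lcm = 336.
    Write x = 13 + 21·t and substitute into x ≡ 7 (mod 16): 21·t ≡ 7 − 13 = -6 (mod 16).
    Reduce coefficients mod 16: 5·t ≡ 10 (mod 16).
    The inverse of 5 mod 16 is 13 (since 5·13 = 65 = 4·16 + 1), so t ≡ 13·10 = 130 ≡ 2 (mod 16).
    Then x = 13 + 21·2 = 55, valid modulo lcm(21, 16) = 336: x ≡ 55 (mod 336).
  Combine with x ≡ 4 (mod 5); new modulus lcm = 1680.
    Write x = 55 + 336·t and substitute into x ≡ 4 (mod 5): 336·t ≡ 4 − 55 = -51 (mod 5).
    Reduce coefficients mod 5: 1·t ≡ 4 (mod 5).
    So t ≡ 4 (mod 5).
    Then x = 55 + 336·4 = 1399, valid modulo lcm(336, 5) = 1680: x ≡ 1399 (mod 1680).
  Combine with x ≡ 5 (mod 17); new modulus lcm = 28560.
    Write x = 1399 + 1680·t and substitute into x ≡ 5 (mod 17): 1680·t ≡ 5 − 1399 = -1394 (mod 17).
    Reduce coefficients mod 17: 14·t ≡ 0 (mod 17).
    The inverse of 14 mod 17 is 11 (since 14·11 = 154 = 9·17 + 1), so t ≡ 11·0 = 0 ≡ 0 (mod 17).
    Then x = 1399 + 1680·0 = 1399, valid modulo lcm(1680, 17) = 28560: x ≡ 1399 (mod 28560).
Verify against each original: 1399 mod 7 = 6, 1399 mod 3 = 1, 1399 mod 16 = 7, 1399 mod 5 = 4, 1399 mod 17 = 5.

x ≡ 1399 (mod 28560).


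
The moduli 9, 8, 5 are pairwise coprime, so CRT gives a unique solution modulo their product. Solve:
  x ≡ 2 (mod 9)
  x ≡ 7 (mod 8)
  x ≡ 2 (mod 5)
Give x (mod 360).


Moduli 9, 8, 5 are pairwise coprime; by CRT there is a unique solution modulo M = 9 · 8 · 5 = 360.
Solve pairwise, accumulating the modulus:
  Start with x ≡ 2 (mod 9).
  Combine with x ≡ 7 (mod 8): since gcd(9, 8) = 1, we get a unique residue mod 72.
    Write x = 2 + 9·t and substitute into x ≡ 7 (mod 8): 9·t ≡ 7 − 2 = 5 (mod 8).
    Reduce coefficients mod 8: 1·t ≡ 5 (mod 8).
    So t ≡ 5 (mod 8).
    Then x = 2 + 9·5 = 47, valid modulo lcm(9, 8) = 72: x ≡ 47 (mod 72).
  Combine with x ≡ 2 (mod 5): since gcd(72, 5) = 1, we get a unique residue mod 360.
    Write x = 47 + 72·t and substitute into x ≡ 2 (mod 5): 72·t ≡ 2 − 47 = -45 (mod 5).
    Reduce coefficients mod 5: 2·t ≡ 0 (mod 5).
    The inverse of 2 mod 5 is 3 (since 2·3 = 6 = 1·5 + 1), so t ≡ 3·0 = 0 ≡ 0 (mod 5).
    Then x = 47 + 72·0 = 47, valid modulo lcm(72, 5) = 360: x ≡ 47 (mod 360).
Verify: 47 mod 9 = 2 ✓, 47 mod 8 = 7 ✓, 47 mod 5 = 2 ✓.

x ≡ 47 (mod 360).


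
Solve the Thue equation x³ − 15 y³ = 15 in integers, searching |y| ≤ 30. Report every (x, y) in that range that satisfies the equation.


The equation is x³ - 15y³ = 15. For fixed y, x³ = 15·y³ + 15, so a solution requires the RHS to be a perfect cube.
Strategy: iterate y from -30 to 30, compute RHS = 15·y³ + 15, and check whether it is a (positive or negative) perfect cube.
Check small values of y:
  y = 0: RHS = 15 is not a perfect cube.
  y = 1: RHS = 30 is not a perfect cube.
  y = -1: RHS = 0 = (0)³ ⇒ x = 0 works.
  y = 2: RHS = 135 is not a perfect cube.
  y = -2: RHS = -105 is not a perfect cube.
  y = 3: RHS = 420 is not a perfect cube.
  y = -3: RHS = -390 is not a perfect cube.
Continuing the search up to |y| = 30 finds no further solutions beyond those listed.
Collected solutions: (0, -1).

Solutions (with |y| ≤ 30): (0, -1).


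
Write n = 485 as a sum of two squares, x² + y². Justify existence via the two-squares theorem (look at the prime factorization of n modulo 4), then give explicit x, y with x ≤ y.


Step 1: Factor n = 485 = 5 · 97.
Step 2: Check the mod-4 condition on each prime factor: 5 ≡ 1 (mod 4), exponent 1; 97 ≡ 1 (mod 4), exponent 1.
All primes ≡ 3 (mod 4) appear to even exponent (or don't appear), so by the two-squares theorem n IS expressible as a sum of two squares.
Step 3: Build a representation. Here n = 5 · 97 is a product of primes ≡ 1 (mod 4). Each prime p ≡ 1 (mod 4) is itself a sum of two squares; find a² by testing p − a² for a perfect square:
  5: 5 − 1² = 4 = 2² ⇒ 5 = 1² + 2².
  97: 97 − 1² = 96, 97 − 2² = 93, 97 − 3² = 88, 97 − 4² = 81 = 9² ⇒ 97 = 4² + 9².
  Combine using the Brahmagupta–Fibonacci identity (a² + b²)(c² + d²) = (ac − bd)² + (ad + bc)² = (ac + bd)² + (ad − bc)²:
  5 · 97 = 485: from (1² + 2²)(4² + 9²), take (1·4 − 2·9, 1·9 + 2·4) = (4 − 18, 9 + 8) = (-14, 17); dropping signs (only squares matter) gives (14, 17); check 14² + 17² = 196 + 289 = 485 ✓.
Step 4: Order so x ≤ y and verify: 14² + 17² = 196 + 289 = 485 = n. ✓

n = 485 = 14² + 17² (one valid representation with x ≤ y).


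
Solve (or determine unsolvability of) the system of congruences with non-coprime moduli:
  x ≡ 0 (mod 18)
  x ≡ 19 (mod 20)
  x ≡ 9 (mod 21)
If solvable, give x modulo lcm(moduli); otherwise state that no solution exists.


Moduli 18, 20, 21 are not pairwise coprime, so CRT works modulo lcm(m_i) when all pairwise compatibility conditions hold.
Pairwise compatibility: gcd(m_i, m_j) must divide a_i - a_j for every pair.
Merge one congruence at a time:
  Start: x ≡ 0 (mod 18).
  Combine with x ≡ 19 (mod 20): gcd(18, 20) = 2, and 19 - 0 = 19 is NOT divisible by 2.
    ⇒ system is inconsistent (no integer solution).

No solution (the system is inconsistent).


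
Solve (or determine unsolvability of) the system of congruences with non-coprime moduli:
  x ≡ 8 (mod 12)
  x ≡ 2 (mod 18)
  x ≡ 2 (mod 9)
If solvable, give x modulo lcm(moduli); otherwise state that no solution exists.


Moduli 12, 18, 9 are not pairwise coprime, so CRT works modulo lcm(m_i) when all pairwise compatibility conditions hold.
Pairwise compatibility: gcd(m_i, m_j) must divide a_i - a_j for every pair.
Merge one congruence at a time:
  Start: x ≡ 8 (mod 12).
  Combine with x ≡ 2 (mod 18): gcd(12, 18) = 6; 2 - 8 = -6, which IS divisible by 6, so compatible.
    Write x = 8 + 12·t and substitute into x ≡ 2 (mod 18): 12·t ≡ 2 − 8 = -6 (mod 18).
    Divide the congruence (and modulus) by g = 6: 2·t ≡ -1 (mod 3).
    Reduce coefficients mod 3: 2·t ≡ 2 (mod 3).
    The inverse of 2 mod 3 is 2 (since 2·2 = 4 = 1·3 + 1), so t ≡ 2·2 = 4 ≡ 1 (mod 3).
    Then x = 8 + 12·1 = 20, valid modulo lcm(12, 18) = 36: x ≡ 20 (mod 36).
  Combine with x ≡ 2 (mod 9): gcd(36, 9) = 9; 2 - 20 = -18, which IS divisible by 9, so compatible.
    Write x = 20 + 36·t and substitute into x ≡ 2 (mod 9): 36·t ≡ 2 − 20 = -18 (mod 9).
    Divide the congruence (and modulus) by g = 9: 4·t ≡ -2 (mod 1).
    Modulo 1 every t works; take t = 0.
    Then x = 20 + 36·0 = 20, valid modulo lcm(36, 9) = 36: x ≡ 20 (mod 36).
Verify: 20 mod 12 = 8, 20 mod 18 = 2, 20 mod 9 = 2.

x ≡ 20 (mod 36).


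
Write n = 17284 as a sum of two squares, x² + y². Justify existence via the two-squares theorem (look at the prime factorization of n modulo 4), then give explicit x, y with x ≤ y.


Step 1: Factor n = 17284 = 2^2 · 29 · 149.
Step 2: Check the mod-4 condition on each prime factor: 2 = 2 (special); 29 ≡ 1 (mod 4), exponent 1; 149 ≡ 1 (mod 4), exponent 1.
All primes ≡ 3 (mod 4) appear to even exponent (or don't appear), so by the two-squares theorem n IS expressible as a sum of two squares.
Step 3: Build a representation. Group n = k² · m with k = 2 and m = 29 · 149 = 4321 (a product of primes ≡ 1 (mod 4)); a representation of m scales to one of n via (k·x)² + (k·y)² = k²(x² + y²). Each prime p ≡ 1 (mod 4) is itself a sum of two squares; find a² by testing p − a² for a perfect square:
  29: 29 − 1² = 28, 29 − 2² = 25 = 5² ⇒ 29 = 2² + 5².
  149: 149 − 1² = 148, 149 − 2² = 145, 149 − 3² = 140, 149 − 4² = 133, 149 − 5² = 124, 149 − 6² = 113, 149 − 7² = 100 = 10² ⇒ 149 = 7² + 10².
  Combine using the Brahmagupta–Fibonacci identity (a² + b²)(c² + d²) = (ac − bd)² + (ad + bc)² = (ac + bd)² + (ad − bc)²:
  29 · 149 = 4321: from (2² + 5²)(7² + 10²), take (2·7 − 5·10, 2·10 + 5·7) = (14 − 50, 20 + 35) = (-36, 55); dropping signs (only squares matter) gives (36, 55); check 36² + 55² = 1296 + 3025 = 4321 ✓.
  Scale by k = 2: (2·36, 2·55) = (72, 110).
Step 4: Order so x ≤ y and verify: 72² + 110² = 5184 + 12100 = 17284 = n. ✓

n = 17284 = 72² + 110² (one valid representation with x ≤ y).


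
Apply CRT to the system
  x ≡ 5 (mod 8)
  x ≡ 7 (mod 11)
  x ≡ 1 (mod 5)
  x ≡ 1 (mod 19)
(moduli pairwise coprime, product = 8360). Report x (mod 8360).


Product of moduli M = 8 · 11 · 5 · 19 = 8360.
Merge one congruence at a time:
  Start: x ≡ 5 (mod 8).
  Combine with x ≡ 7 (mod 11); new modulus lcm = 88.
    Write x = 5 + 8·t and substitute into x ≡ 7 (mod 11): 8·t ≡ 7 − 5 = 2 (mod 11).
    The inverse of 8 mod 11 is 7 (since 8·7 = 56 = 5·11 + 1), so t ≡ 7·2 = 14 ≡ 3 (mod 11).
    Then x = 5 + 8·3 = 29, valid modulo lcm(8, 11) = 88: x ≡ 29 (mod 88).
  Combine with x ≡ 1 (mod 5); new modulus lcm = 440.
    Write x = 29 + 88·t and substitute into x ≡ 1 (mod 5): 88·t ≡ 1 − 29 = -28 (mod 5).
    Reduce coefficients mod 5: 3·t ≡ 2 (mod 5).
    The inverse of 3 mod 5 is 2 (since 3·2 = 6 = 1·5 + 1), so t ≡ 2·2 = 4 ≡ 4 (mod 5).
    Then x = 29 + 88·4 = 381, valid modulo lcm(88, 5) = 440: x ≡ 381 (mod 440).
  Combine with x ≡ 1 (mod 19); new modulus lcm = 8360.
    Write x = 381 + 440·t and substitute into x ≡ 1 (mod 19): 440·t ≡ 1 − 381 = -380 (mod 19).
    Reduce coefficients mod 19: 3·t ≡ 0 (mod 19).
    The inverse of 3 mod 19 is 13 (since 3·13 = 39 = 2·19 + 1), so t ≡ 13·0 = 0 ≡ 0 (mod 19).
    Then x = 381 + 440·0 = 381, valid modulo lcm(440, 19) = 8360: x ≡ 381 (mod 8360).
Verify against each original: 381 mod 8 = 5, 381 mod 11 = 7, 381 mod 5 = 1, 381 mod 19 = 1.

x ≡ 381 (mod 8360).


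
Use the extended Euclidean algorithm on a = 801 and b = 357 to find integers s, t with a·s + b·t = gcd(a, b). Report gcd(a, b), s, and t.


Euclidean algorithm on (801, 357) — divide until remainder is 0:
  801 = 2 · 357 + 87
  357 = 4 · 87 + 9
  87 = 9 · 9 + 6
  9 = 1 · 6 + 3
  6 = 2 · 3 + 0
gcd(801, 357) = 3.
Track Bezout coefficients alongside the remainders: start with r₀ = 801 = a·1 + b·0 (s = 1, t = 0) and r₁ = 357 = a·0 + b·1 (s = 0, t = 1); each new remainder r_{k+1} = r_{k-1} − q_k·r_k inherits s_{k+1} = s_{k-1} − q_k·s_k, t_{k+1} = t_{k-1} − q_k·t_k, so r_k = a·s_k + b·t_k at every step:
  q = 2: r = 87, s = 1 − 2·0 = 1, t = 0 − 2·1 = -2  (check: 801·1 + 357·(-2) = 87)
  q = 4: r = 9, s = 0 − 4·1 = -4, t = 1 − 4·(-2) = 9  (check: 801·(-4) + 357·9 = 9)
  q = 9: r = 6, s = 1 − 9·(-4) = 37, t = -2 − 9·9 = -83  (check: 801·37 + 357·(-83) = 6)
  q = 1: r = 3, s = -4 − 1·37 = -41, t = 9 − 1·(-83) = 92  (check: 801·(-41) + 357·92 = 3)
The row with r = 3 (the gcd) gives the Bezout coefficients s = -41, t = 92.
Result: 801 · (-41) + 357 · (92) = 3.

gcd(801, 357) = 3; s = -41, t = 92 (check: 801·(-41) + 357·92 = 3).


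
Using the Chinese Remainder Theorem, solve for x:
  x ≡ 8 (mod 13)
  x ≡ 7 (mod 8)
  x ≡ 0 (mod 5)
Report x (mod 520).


Moduli 13, 8, 5 are pairwise coprime; by CRT there is a unique solution modulo M = 13 · 8 · 5 = 520.
Solve pairwise, accumulating the modulus:
  Start with x ≡ 8 (mod 13).
  Combine with x ≡ 7 (mod 8): since gcd(13, 8) = 1, we get a unique residue mod 104.
    Write x = 8 + 13·t and substitute into x ≡ 7 (mod 8): 13·t ≡ 7 − 8 = -1 (mod 8).
    Reduce coefficients mod 8: 5·t ≡ 7 (mod 8).
    The inverse of 5 mod 8 is 5 (since 5·5 = 25 = 3·8 + 1), so t ≡ 5·7 = 35 ≡ 3 (mod 8).
    Then x = 8 + 13·3 = 47, valid modulo lcm(13, 8) = 104: x ≡ 47 (mod 104).
  Combine with x ≡ 0 (mod 5): since gcd(104, 5) = 1, we get a unique residue mod 520.
    Write x = 47 + 104·t and substitute into x ≡ 0 (mod 5): 104·t ≡ 0 − 47 = -47 (mod 5).
    Reduce coefficients mod 5: 4·t ≡ 3 (mod 5).
    The inverse of 4 mod 5 is 4 (since 4·4 = 16 = 3·5 + 1), so t ≡ 4·3 = 12 ≡ 2 (mod 5).
    Then x = 47 + 104·2 = 255, valid modulo lcm(104, 5) = 520: x ≡ 255 (mod 520).
Verify: 255 mod 13 = 8 ✓, 255 mod 8 = 7 ✓, 255 mod 5 = 0 ✓.

x ≡ 255 (mod 520).


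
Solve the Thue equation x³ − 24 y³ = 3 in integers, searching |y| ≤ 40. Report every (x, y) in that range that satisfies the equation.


The equation is x³ - 24y³ = 3. For fixed y, x³ = 24·y³ + 3, so a solution requires the RHS to be a perfect cube.
Strategy: iterate y from -40 to 40, compute RHS = 24·y³ + 3, and check whether it is a (positive or negative) perfect cube.
Check small values of y:
  y = 0: RHS = 3 is not a perfect cube.
  y = 1: RHS = 27 = (3)³ ⇒ x = 3 works.
  y = -1: RHS = -21 is not a perfect cube.
  y = 2: RHS = 195 is not a perfect cube.
  y = -2: RHS = -189 is not a perfect cube.
  y = 3: RHS = 651 is not a perfect cube.
  y = -3: RHS = -645 is not a perfect cube.
Continuing the search up to |y| = 40 finds no further solutions beyond those listed.
Collected solutions: (3, 1).

Solutions (with |y| ≤ 40): (3, 1).


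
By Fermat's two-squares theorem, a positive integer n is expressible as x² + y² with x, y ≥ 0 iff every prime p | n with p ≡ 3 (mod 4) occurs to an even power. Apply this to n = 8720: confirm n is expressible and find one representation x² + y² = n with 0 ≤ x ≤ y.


Step 1: Factor n = 8720 = 2^4 · 5 · 109.
Step 2: Check the mod-4 condition on each prime factor: 2 = 2 (special); 5 ≡ 1 (mod 4), exponent 1; 109 ≡ 1 (mod 4), exponent 1.
All primes ≡ 3 (mod 4) appear to even exponent (or don't appear), so by the two-squares theorem n IS expressible as a sum of two squares.
Step 3: Build a representation. Group n = k² · m with k = 4 and m = 5 · 109 = 545 (a product of primes ≡ 1 (mod 4)); a representation of m scales to one of n via (k·x)² + (k·y)² = k²(x² + y²). Each prime p ≡ 1 (mod 4) is itself a sum of two squares; find a² by testing p − a² for a perfect square:
  5: 5 − 1² = 4 = 2² ⇒ 5 = 1² + 2².
  109: 109 − 1² = 108, 109 − 2² = 105, 109 − 3² = 100 = 10² ⇒ 109 = 3² + 10².
  Combine using the Brahmagupta–Fibonacci identity (a² + b²)(c² + d²) = (ac − bd)² + (ad + bc)² = (ac + bd)² + (ad − bc)²:
  5 · 109 = 545: from (1² + 2²)(3² + 10²), take (1·3 − 2·10, 1·10 + 2·3) = (3 − 20, 10 + 6) = (-17, 16); dropping signs (only squares matter) gives (17, 16); check 17² + 16² = 289 + 256 = 545 ✓.
  Scale by k = 4: (4·17, 4·16) = (68, 64).
Step 4: Order so x ≤ y and verify: 64² + 68² = 4096 + 4624 = 8720 = n. ✓

n = 8720 = 64² + 68² (one valid representation with x ≤ y).


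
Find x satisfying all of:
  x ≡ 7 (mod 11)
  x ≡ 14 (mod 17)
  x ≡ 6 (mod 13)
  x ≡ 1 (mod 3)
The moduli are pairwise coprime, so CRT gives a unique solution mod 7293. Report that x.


Product of moduli M = 11 · 17 · 13 · 3 = 7293.
Merge one congruence at a time:
  Start: x ≡ 7 (mod 11).
  Combine with x ≡ 14 (mod 17); new modulus lcm = 187.
    Write x = 7 + 11·t and substitute into x ≡ 14 (mod 17): 11·t ≡ 14 − 7 = 7 (mod 17).
    The inverse of 11 mod 17 is 14 (since 11·14 = 154 = 9·17 + 1), so t ≡ 14·7 = 98 ≡ 13 (mod 17).
    Then x = 7 + 11·13 = 150, valid modulo lcm(11, 17) = 187: x ≡ 150 (mod 187).
  Combine with x ≡ 6 (mod 13); new modulus lcm = 2431.
    Write x = 150 + 187·t and substitute into x ≡ 6 (mod 13): 187·t ≡ 6 − 150 = -144 (mod 13).
    Reduce coefficients mod 13: 5·t ≡ 12 (mod 13).
    The inverse of 5 mod 13 is 8 (since 5·8 = 40 = 3·13 + 1), so t ≡ 8·12 = 96 ≡ 5 (mod 13).
    Then x = 150 + 187·5 = 1085, valid modulo lcm(187, 13) = 2431: x ≡ 1085 (mod 2431).
  Combine with x ≡ 1 (mod 3); new modulus lcm = 7293.
    Write x = 1085 + 2431·t and substitute into x ≡ 1 (mod 3): 2431·t ≡ 1 − 1085 = -1084 (mod 3).
    Reduce coefficients mod 3: 1·t ≡ 2 (mod 3).
    So t ≡ 2 (mod 3).
    Then x = 1085 + 2431·2 = 5947, valid modulo lcm(2431, 3) = 7293: x ≡ 5947 (mod 7293).
Verify against each original: 5947 mod 11 = 7, 5947 mod 17 = 14, 5947 mod 13 = 6, 5947 mod 3 = 1.

x ≡ 5947 (mod 7293).


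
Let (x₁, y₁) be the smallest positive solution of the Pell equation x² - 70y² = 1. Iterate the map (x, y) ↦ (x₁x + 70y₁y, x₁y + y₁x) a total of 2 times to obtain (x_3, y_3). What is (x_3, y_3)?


Step 1: Find the fundamental solution (x₁, y₁) of x² - 70y² = 1.
  Expand √70 as a continued fraction. a₀ = ⌊√70⌋ = 8; iterate m_{k+1} = d_k·a_k − m_k, d_{k+1} = (70 − m_{k+1}²)/d_k, a_{k+1} = ⌊(a₀ + m_{k+1})/d_{k+1}⌋ (starting m₀ = 0, d₀ = 1), with convergents p_k = a_k·p_{k-1} + p_{k-2}, q_k = a_k·q_{k-1} + q_{k-2} (p₋₁ = 1, q₋₁ = 0):
  k = 0: a₀ = 8; p₀/q₀ = 8/1; p₀² − 70·q₀² = 64 − 70 = -6.
  k = 1: m = 8, d = 6, a = ⌊(8 + 8)/6⌋ = 2; p/q = (2·8 + 1)/(2·1 + 0) = 17/2; p² − 70·q² = 289 − 280 = 9.
  k = 2: m = 4, d = 9, a = ⌊(8 + 4)/9⌋ = 1; p/q = (1·17 + 8)/(1·2 + 1) = 25/3; p² − 70·q² = 625 − 630 = -5.
  k = 3: m = 5, d = 5, a = ⌊(8 + 5)/5⌋ = 2; p/q = (2·25 + 17)/(2·3 + 2) = 67/8; p² − 70·q² = 4489 − 4480 = 9.
  k = 4: m = 5, d = 9, a = ⌊(8 + 5)/9⌋ = 1; p/q = (1·67 + 25)/(1·8 + 3) = 92/11; p² − 70·q² = 8464 − 8470 = -6.
  k = 5: m = 4, d = 6, a = ⌊(8 + 4)/6⌋ = 2; p/q = (2·92 + 67)/(2·11 + 8) = 251/30; p² − 70·q² = 63001 − 63000 = 1.
  The first convergent with p² − 70·q² = 1 gives the fundamental solution (x₁, y₁) = (251, 30).
Step 2: Apply the recurrence (x_{n+1}, y_{n+1}) = (x₁x_n + 70y₁y_n, x₁y_n + y₁x_n) repeatedly.
  From (x_1, y_1) = (251, 30): x_2 = 251·251 + 70·30·30 = 126001; y_2 = 251·30 + 30·251 = 15060.
  From (x_2, y_2) = (126001, 15060): x_3 = 251·126001 + 70·30·15060 = 63252251; y_3 = 251·15060 + 30·126001 = 7560090.
Step 3: Verify x_3² - 70·y_3² = 4000847256567001 - 4000847256567000 = 1 (should be 1). ✓

(x_1, y_1) = (251, 30); (x_3, y_3) = (63252251, 7560090).


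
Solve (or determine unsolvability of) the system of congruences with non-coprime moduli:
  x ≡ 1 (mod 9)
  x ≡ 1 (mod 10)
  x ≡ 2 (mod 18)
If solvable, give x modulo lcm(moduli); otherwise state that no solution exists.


Moduli 9, 10, 18 are not pairwise coprime, so CRT works modulo lcm(m_i) when all pairwise compatibility conditions hold.
Pairwise compatibility: gcd(m_i, m_j) must divide a_i - a_j for every pair.
Merge one congruence at a time:
  Start: x ≡ 1 (mod 9).
  Combine with x ≡ 1 (mod 10): gcd(9, 10) = 1; 1 - 1 = 0, which IS divisible by 1, so compatible.
    Write x = 1 + 9·t and substitute into x ≡ 1 (mod 10): 9·t ≡ 1 − 1 = 0 (mod 10).
    The inverse of 9 mod 10 is 9 (since 9·9 = 81 = 8·10 + 1), so t ≡ 9·0 = 0 ≡ 0 (mod 10).
    Then x = 1 + 9·0 = 1, valid modulo lcm(9, 10) = 90: x ≡ 1 (mod 90).
  Combine with x ≡ 2 (mod 18): gcd(90, 18) = 18, and 2 - 1 = 1 is NOT divisible by 18.
    ⇒ system is inconsistent (no integer solution).

No solution (the system is inconsistent).


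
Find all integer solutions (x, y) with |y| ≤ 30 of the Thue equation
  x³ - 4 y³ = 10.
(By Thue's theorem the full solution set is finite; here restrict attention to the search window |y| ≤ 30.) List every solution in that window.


The equation is x³ - 4y³ = 10. For fixed y, x³ = 4·y³ + 10, so a solution requires the RHS to be a perfect cube.
Strategy: iterate y from -30 to 30, compute RHS = 4·y³ + 10, and check whether it is a (positive or negative) perfect cube.
Check small values of y:
  y = 0: RHS = 10 is not a perfect cube.
  y = 1: RHS = 14 is not a perfect cube.
  y = -1: RHS = 6 is not a perfect cube.
  y = 2: RHS = 42 is not a perfect cube.
  y = -2: RHS = -22 is not a perfect cube.
  y = 3: RHS = 118 is not a perfect cube.
  y = -3: RHS = -98 is not a perfect cube.
Continuing the search up to |y| = 30 finds no solutions either.
No (x, y) in the scanned range satisfies the equation.

No integer solutions with |y| ≤ 30.


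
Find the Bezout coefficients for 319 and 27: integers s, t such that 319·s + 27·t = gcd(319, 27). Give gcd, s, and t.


Euclidean algorithm on (319, 27) — divide until remainder is 0:
  319 = 11 · 27 + 22
  27 = 1 · 22 + 5
  22 = 4 · 5 + 2
  5 = 2 · 2 + 1
  2 = 2 · 1 + 0
gcd(319, 27) = 1.
Track Bezout coefficients alongside the remainders: start with r₀ = 319 = a·1 + b·0 (s = 1, t = 0) and r₁ = 27 = a·0 + b·1 (s = 0, t = 1); each new remainder r_{k+1} = r_{k-1} − q_k·r_k inherits s_{k+1} = s_{k-1} − q_k·s_k, t_{k+1} = t_{k-1} − q_k·t_k, so r_k = a·s_k + b·t_k at every step:
  q = 11: r = 22, s = 1 − 11·0 = 1, t = 0 − 11·1 = -11  (check: 319·1 + 27·(-11) = 22)
  q = 1: r = 5, s = 0 − 1·1 = -1, t = 1 − 1·(-11) = 12  (check: 319·(-1) + 27·12 = 5)
  q = 4: r = 2, s = 1 − 4·(-1) = 5, t = -11 − 4·12 = -59  (check: 319·5 + 27·(-59) = 2)
  q = 2: r = 1, s = -1 − 2·5 = -11, t = 12 − 2·(-59) = 130  (check: 319·(-11) + 27·130 = 1)
The row with r = 1 (the gcd) gives the Bezout coefficients s = -11, t = 130.
Result: 319 · (-11) + 27 · (130) = 1.

gcd(319, 27) = 1; s = -11, t = 130 (check: 319·(-11) + 27·130 = 1).


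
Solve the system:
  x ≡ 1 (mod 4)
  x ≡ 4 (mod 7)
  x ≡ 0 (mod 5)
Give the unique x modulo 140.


Moduli 4, 7, 5 are pairwise coprime; by CRT there is a unique solution modulo M = 4 · 7 · 5 = 140.
Solve pairwise, accumulating the modulus:
  Start with x ≡ 1 (mod 4).
  Combine with x ≡ 4 (mod 7): since gcd(4, 7) = 1, we get a unique residue mod 28.
    Write x = 1 + 4·t and substitute into x ≡ 4 (mod 7): 4·t ≡ 4 − 1 = 3 (mod 7).
    The inverse of 4 mod 7 is 2 (since 4·2 = 8 = 1·7 + 1), so t ≡ 2·3 = 6 ≡ 6 (mod 7).
    Then x = 1 + 4·6 = 25, valid modulo lcm(4, 7) = 28: x ≡ 25 (mod 28).
  Combine with x ≡ 0 (mod 5): since gcd(28, 5) = 1, we get a unique residue mod 140.
    Write x = 25 + 28·t and substitute into x ≡ 0 (mod 5): 28·t ≡ 0 − 25 = -25 (mod 5).
    Reduce coefficients mod 5: 3·t ≡ 0 (mod 5).
    The inverse of 3 mod 5 is 2 (since 3·2 = 6 = 1·5 + 1), so t ≡ 2·0 = 0 ≡ 0 (mod 5).
    Then x = 25 + 28·0 = 25, valid modulo lcm(28, 5) = 140: x ≡ 25 (mod 140).
Verify: 25 mod 4 = 1 ✓, 25 mod 7 = 4 ✓, 25 mod 5 = 0 ✓.

x ≡ 25 (mod 140).
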